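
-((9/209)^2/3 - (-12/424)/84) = -123817/129645208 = -0.00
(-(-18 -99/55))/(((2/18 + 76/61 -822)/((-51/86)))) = 2771901/193729190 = 0.01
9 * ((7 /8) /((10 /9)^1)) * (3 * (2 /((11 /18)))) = 15309 /220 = 69.59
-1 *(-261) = 261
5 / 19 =0.26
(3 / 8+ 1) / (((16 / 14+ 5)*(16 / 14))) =539 / 2752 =0.20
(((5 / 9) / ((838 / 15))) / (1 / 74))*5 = 4625 / 1257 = 3.68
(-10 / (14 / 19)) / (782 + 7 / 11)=-1045 / 60263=-0.02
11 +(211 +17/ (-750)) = 166483/ 750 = 221.98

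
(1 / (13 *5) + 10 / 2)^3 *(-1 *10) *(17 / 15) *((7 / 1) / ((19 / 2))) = -16491484576 / 15653625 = -1053.52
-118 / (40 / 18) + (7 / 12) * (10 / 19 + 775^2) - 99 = 399242581 / 1140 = 350212.79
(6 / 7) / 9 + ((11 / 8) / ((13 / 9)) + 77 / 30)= 39463 / 10920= 3.61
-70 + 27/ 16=-68.31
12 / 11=1.09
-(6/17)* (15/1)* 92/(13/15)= -561.99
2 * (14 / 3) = 28 / 3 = 9.33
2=2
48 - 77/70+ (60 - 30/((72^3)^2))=12410561691623/116095057920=106.90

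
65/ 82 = 0.79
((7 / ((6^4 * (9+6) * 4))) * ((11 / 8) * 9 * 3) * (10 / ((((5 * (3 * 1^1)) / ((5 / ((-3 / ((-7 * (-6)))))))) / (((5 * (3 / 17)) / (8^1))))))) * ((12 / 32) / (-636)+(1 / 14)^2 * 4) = -0.00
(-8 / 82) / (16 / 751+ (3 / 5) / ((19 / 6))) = -142690 / 308279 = -0.46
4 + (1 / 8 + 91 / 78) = 127 / 24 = 5.29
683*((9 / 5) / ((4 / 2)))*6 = 18441 / 5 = 3688.20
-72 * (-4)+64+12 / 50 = 8806 / 25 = 352.24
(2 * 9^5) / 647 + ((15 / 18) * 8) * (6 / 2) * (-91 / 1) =-1059442 / 647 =-1637.47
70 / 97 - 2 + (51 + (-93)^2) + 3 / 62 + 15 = 52404613 / 6014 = 8713.77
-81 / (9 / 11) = -99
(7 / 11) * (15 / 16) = 0.60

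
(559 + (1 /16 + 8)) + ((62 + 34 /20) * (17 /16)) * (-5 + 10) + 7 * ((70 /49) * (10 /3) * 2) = 93325 /96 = 972.14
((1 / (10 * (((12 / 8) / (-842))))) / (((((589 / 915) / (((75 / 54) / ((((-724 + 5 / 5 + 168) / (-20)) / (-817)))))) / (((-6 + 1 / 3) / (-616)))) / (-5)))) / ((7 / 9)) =-2346601375 / 11128194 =-210.87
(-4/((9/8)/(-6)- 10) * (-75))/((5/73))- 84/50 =-1758846/4075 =-431.62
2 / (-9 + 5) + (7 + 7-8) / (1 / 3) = 35 / 2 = 17.50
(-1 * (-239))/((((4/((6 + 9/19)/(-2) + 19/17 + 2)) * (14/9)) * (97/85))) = -118305/29488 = -4.01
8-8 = 0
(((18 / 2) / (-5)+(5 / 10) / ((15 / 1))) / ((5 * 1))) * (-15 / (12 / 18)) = 159 / 20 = 7.95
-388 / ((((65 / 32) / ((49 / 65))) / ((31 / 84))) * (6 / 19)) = -6398896 / 38025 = -168.28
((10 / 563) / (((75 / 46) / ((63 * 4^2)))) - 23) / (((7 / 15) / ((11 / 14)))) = -1116489 / 55174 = -20.24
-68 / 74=-34 / 37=-0.92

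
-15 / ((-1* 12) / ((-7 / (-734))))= 35 / 2936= 0.01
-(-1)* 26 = 26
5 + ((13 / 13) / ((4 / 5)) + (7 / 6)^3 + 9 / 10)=9437 / 1080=8.74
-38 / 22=-19 / 11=-1.73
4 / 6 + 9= 9.67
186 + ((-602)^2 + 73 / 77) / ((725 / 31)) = 875444061 / 55825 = 15681.94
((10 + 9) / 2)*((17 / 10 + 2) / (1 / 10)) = 703 / 2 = 351.50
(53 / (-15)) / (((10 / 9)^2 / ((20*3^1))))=-171.72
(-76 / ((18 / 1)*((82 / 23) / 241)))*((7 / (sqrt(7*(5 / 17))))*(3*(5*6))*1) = -210634*sqrt(595) / 41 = -125315.01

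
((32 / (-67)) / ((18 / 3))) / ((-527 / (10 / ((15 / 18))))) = 64 / 35309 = 0.00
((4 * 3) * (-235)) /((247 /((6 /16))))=-2115 /494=-4.28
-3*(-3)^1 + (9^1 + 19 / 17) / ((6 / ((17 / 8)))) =151 / 12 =12.58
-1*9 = -9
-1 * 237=-237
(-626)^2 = 391876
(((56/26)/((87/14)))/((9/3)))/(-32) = -49/13572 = -0.00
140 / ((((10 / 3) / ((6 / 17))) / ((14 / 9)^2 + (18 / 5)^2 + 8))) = 1325632 / 3825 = 346.57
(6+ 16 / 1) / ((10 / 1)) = 11 / 5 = 2.20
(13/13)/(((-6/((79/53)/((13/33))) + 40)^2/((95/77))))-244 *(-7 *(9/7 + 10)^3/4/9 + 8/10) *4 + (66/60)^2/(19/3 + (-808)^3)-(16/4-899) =1326517330702341921681763898/4860698061358081433925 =272906.75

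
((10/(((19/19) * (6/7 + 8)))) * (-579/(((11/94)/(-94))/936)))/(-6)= -81916716.25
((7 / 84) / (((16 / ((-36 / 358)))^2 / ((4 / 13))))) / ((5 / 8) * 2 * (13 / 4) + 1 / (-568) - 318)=-1917 / 594200985820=-0.00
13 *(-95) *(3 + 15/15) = -4940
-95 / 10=-19 / 2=-9.50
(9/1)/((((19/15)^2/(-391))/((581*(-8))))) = 3680170200/361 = 10194377.29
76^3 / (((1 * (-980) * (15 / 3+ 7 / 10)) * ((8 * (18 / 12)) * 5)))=-2888 / 2205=-1.31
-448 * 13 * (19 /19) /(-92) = 1456 /23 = 63.30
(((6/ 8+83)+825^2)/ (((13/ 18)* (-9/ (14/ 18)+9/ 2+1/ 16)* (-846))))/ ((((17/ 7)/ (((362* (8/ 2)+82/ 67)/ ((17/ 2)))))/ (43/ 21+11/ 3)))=118443061107840/ 1857434501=63767.02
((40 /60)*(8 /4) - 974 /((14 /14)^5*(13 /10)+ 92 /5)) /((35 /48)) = -454912 /6895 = -65.98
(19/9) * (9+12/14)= 437/21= 20.81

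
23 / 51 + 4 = 227 / 51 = 4.45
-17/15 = -1.13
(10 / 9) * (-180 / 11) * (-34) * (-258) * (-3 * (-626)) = -3294763200 / 11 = -299523927.27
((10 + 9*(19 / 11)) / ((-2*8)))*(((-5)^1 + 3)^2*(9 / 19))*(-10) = 12645 / 418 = 30.25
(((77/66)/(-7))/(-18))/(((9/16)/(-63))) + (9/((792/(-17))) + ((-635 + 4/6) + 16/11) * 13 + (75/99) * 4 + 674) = -17942659/2376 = -7551.62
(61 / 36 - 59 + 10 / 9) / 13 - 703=-331027 / 468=-707.32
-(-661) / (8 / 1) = 661 / 8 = 82.62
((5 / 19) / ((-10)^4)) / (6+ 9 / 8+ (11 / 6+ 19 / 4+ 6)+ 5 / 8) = 3 / 2318000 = 0.00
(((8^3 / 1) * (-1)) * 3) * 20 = -30720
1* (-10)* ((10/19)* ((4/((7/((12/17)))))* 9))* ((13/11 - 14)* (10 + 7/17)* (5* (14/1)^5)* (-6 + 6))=0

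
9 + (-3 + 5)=11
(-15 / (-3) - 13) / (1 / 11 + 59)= -44 / 325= -0.14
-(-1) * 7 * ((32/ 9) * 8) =1792/ 9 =199.11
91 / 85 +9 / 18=267 / 170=1.57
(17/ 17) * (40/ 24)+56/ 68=127/ 51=2.49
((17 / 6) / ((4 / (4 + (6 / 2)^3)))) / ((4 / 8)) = 43.92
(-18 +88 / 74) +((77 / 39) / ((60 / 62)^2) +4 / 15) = -18747991 / 1298700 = -14.44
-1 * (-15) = 15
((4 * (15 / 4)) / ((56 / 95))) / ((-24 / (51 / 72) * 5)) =-1615 / 10752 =-0.15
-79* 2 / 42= -79 / 21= -3.76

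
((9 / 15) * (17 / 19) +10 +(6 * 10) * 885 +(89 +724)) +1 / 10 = 10245491 / 190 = 53923.64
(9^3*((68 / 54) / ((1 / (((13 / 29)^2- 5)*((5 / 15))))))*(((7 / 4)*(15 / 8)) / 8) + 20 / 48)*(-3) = 48595115 / 26912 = 1805.70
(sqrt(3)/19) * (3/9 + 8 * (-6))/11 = -13 * sqrt(3)/57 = -0.40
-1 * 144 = -144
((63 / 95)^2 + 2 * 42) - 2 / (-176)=67071097 / 794200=84.45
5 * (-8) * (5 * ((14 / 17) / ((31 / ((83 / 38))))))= -11.60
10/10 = 1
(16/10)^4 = 4096/625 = 6.55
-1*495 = -495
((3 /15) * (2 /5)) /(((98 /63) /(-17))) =-153 /175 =-0.87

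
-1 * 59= -59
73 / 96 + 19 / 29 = 3941 / 2784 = 1.42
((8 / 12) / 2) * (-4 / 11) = -4 / 33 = -0.12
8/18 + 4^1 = 40/9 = 4.44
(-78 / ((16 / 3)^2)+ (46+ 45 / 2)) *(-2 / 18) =-8417 / 1152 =-7.31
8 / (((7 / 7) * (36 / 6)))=4 / 3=1.33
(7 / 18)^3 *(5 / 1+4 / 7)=637 / 1944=0.33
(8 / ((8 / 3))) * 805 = 2415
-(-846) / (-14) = -423 / 7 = -60.43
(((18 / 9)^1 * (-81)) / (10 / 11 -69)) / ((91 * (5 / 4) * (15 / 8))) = 19008 / 1703975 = 0.01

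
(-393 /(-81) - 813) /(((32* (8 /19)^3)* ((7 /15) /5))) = -935396125 /258048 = -3624.89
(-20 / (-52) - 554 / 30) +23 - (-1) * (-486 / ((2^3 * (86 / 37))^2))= 162098383 / 46151040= 3.51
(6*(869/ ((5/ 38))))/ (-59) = -198132/ 295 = -671.63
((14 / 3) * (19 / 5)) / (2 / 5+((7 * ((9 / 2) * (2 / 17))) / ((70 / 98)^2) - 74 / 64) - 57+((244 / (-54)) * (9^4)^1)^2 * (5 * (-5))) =-723520 / 896463024380103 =-0.00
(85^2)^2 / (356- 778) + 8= -52197249 / 422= -123690.16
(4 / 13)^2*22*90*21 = 665280 / 169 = 3936.57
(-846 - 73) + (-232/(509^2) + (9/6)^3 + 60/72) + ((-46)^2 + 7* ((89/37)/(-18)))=828417874639/690191784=1200.27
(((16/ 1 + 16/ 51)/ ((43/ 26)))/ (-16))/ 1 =-0.62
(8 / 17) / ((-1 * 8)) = -1 / 17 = -0.06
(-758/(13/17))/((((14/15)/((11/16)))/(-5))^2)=-13445.80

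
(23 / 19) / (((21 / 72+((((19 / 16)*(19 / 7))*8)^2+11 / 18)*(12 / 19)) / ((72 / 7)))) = 92736 / 3132751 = 0.03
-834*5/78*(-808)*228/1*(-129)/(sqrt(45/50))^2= -18351780800/13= -1411675446.15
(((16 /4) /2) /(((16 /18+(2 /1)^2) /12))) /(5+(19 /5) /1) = 135 /242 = 0.56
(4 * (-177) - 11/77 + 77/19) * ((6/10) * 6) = -1685592/665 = -2534.72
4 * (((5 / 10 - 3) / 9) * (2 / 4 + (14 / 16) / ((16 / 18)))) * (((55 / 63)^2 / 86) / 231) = -130625 / 2064388032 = -0.00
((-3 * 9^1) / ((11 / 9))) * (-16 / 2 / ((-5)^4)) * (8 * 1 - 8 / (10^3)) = 1942056 / 859375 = 2.26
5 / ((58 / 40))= 100 / 29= 3.45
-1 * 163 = -163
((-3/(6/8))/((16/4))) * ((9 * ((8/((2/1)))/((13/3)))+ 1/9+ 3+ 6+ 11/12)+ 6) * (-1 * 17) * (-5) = -968065/468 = -2068.51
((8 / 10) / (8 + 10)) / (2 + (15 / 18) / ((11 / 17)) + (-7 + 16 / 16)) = -44 / 2685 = -0.02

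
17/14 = 1.21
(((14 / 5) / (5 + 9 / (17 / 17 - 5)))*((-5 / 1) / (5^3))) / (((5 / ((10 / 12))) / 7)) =-196 / 4125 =-0.05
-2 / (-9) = 2 / 9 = 0.22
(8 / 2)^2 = 16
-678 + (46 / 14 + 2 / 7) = -4721 / 7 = -674.43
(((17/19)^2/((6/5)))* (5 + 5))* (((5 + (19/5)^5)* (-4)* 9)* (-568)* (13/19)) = 63807350575488/857375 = 74421753.11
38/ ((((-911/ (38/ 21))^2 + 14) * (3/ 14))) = 109744/ 156863733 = 0.00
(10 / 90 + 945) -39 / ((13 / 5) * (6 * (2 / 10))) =16787 / 18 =932.61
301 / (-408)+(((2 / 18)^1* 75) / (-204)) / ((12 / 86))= -473 / 459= -1.03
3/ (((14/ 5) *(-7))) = -15/ 98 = -0.15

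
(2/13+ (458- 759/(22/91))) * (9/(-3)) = 209145/26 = 8044.04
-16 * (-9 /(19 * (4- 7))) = -48 /19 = -2.53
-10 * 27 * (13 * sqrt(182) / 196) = -1755 * sqrt(182) / 98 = -241.59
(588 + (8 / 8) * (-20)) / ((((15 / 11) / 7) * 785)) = 43736 / 11775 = 3.71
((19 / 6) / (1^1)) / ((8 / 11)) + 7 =545 / 48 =11.35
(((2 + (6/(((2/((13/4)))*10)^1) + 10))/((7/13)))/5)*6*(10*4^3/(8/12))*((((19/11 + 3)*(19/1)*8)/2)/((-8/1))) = -479954592/385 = -1246635.30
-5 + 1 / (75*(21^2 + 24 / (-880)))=-3638003 / 727605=-5.00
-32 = -32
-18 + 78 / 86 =-735 / 43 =-17.09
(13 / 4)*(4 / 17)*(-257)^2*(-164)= -140816468 / 17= -8283321.65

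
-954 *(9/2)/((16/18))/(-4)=38637/32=1207.41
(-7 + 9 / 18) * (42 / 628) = -273 / 628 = -0.43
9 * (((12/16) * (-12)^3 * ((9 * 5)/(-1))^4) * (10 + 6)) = -765275040000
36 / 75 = 12 / 25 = 0.48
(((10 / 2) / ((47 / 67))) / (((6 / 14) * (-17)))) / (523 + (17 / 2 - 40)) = -0.00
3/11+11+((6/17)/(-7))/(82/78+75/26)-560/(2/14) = -1570778016/401863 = -3908.74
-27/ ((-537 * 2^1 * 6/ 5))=15/ 716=0.02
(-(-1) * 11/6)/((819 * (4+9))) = 11/63882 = 0.00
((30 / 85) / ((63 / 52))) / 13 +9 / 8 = 1.15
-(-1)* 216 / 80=27 / 10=2.70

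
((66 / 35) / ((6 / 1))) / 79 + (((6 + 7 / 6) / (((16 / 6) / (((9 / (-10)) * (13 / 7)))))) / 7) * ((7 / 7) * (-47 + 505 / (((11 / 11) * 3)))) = -77.86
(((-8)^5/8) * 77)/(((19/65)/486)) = -9963233280/19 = -524380698.95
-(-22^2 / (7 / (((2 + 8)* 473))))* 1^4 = 2289320 / 7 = 327045.71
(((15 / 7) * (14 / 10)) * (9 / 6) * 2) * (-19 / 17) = -10.06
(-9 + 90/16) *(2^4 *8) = -432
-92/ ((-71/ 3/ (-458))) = -126408/ 71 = -1780.39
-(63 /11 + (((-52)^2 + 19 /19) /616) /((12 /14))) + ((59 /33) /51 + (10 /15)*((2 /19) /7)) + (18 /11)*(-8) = -85582447 /3581424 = -23.90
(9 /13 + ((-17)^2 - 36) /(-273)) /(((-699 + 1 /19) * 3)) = 38 /339885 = 0.00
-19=-19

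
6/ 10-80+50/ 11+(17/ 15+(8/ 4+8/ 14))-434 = -583448/ 1155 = -505.15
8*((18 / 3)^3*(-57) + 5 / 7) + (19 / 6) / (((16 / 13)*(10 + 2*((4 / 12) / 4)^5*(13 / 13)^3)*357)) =-14581994804680 / 148055159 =-98490.28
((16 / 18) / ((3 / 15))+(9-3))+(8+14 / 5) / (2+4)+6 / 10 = 578 / 45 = 12.84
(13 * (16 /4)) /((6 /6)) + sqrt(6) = sqrt(6) + 52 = 54.45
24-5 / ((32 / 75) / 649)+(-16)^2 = -234415 / 32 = -7325.47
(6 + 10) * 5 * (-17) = -1360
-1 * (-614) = 614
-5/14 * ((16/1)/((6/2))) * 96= -1280/7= -182.86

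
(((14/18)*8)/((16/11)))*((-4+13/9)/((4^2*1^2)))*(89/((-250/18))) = 157619/36000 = 4.38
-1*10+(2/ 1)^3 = -2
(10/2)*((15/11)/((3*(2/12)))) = 150/11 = 13.64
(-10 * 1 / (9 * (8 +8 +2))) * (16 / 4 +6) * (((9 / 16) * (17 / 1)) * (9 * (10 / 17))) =-125 / 4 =-31.25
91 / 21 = 13 / 3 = 4.33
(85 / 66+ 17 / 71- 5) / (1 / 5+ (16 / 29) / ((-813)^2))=-17.36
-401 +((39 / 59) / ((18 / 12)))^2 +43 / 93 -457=-277550363 / 323733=-857.34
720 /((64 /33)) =1485 /4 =371.25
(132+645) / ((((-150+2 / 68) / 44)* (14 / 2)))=-166056 / 5099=-32.57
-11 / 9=-1.22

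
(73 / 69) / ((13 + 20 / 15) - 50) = -0.03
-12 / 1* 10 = -120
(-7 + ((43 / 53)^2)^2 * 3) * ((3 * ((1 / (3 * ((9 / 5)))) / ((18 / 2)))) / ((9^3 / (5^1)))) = -1124424100 / 465925012569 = -0.00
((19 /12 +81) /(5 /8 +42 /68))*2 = 67388 /507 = 132.92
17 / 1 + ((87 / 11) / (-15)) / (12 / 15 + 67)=63364 / 3729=16.99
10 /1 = 10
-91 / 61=-1.49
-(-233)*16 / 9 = 3728 / 9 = 414.22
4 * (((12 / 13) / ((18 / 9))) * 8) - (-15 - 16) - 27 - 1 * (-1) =257 / 13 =19.77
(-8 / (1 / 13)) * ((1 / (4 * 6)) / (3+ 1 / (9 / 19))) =-39 / 46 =-0.85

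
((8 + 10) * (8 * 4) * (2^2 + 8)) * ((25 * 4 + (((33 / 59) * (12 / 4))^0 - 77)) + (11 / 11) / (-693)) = 12772608 / 77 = 165878.03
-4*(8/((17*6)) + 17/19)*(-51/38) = 1886/361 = 5.22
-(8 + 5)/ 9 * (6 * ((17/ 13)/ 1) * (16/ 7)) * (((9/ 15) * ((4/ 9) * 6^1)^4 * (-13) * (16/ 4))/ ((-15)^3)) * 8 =-926941184/ 9568125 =-96.88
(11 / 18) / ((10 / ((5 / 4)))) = 11 / 144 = 0.08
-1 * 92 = -92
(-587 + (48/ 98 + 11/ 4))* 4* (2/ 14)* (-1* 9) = 1029753/ 343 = 3002.20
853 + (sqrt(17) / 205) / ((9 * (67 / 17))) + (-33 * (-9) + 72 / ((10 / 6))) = 17 * sqrt(17) / 123615 + 5966 / 5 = 1193.20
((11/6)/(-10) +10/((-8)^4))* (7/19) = -38899/583680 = -0.07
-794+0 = -794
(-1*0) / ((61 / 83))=0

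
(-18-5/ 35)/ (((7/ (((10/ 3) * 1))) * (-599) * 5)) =254/ 88053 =0.00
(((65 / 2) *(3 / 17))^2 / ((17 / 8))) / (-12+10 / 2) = -76050 / 34391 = -2.21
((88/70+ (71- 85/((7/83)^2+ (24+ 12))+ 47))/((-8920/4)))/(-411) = 1014878447/7957180563150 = 0.00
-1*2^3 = -8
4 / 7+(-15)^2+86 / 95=150607 / 665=226.48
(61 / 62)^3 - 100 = -23605819 / 238328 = -99.05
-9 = -9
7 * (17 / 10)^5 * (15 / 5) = 29816997 / 100000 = 298.17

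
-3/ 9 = -1/ 3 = -0.33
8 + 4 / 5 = 44 / 5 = 8.80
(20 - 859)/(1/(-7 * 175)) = 1027775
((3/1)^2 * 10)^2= 8100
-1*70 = -70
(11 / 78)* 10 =55 / 39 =1.41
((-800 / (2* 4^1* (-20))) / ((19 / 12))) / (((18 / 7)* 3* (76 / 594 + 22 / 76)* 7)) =660 / 4711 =0.14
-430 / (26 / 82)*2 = -35260 / 13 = -2712.31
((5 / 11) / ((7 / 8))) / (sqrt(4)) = 0.26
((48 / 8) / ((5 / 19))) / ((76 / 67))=201 / 10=20.10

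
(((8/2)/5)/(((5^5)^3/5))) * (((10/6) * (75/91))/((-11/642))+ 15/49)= -447684/42767333984375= -0.00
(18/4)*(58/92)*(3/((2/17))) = 72.34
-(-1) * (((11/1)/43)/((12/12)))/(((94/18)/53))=2.60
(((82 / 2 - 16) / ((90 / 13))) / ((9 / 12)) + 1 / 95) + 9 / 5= 16994 / 2565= 6.63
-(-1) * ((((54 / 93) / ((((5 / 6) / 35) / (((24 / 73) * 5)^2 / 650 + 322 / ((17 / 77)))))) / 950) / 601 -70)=-728918779562498 / 10422400780025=-69.94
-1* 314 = -314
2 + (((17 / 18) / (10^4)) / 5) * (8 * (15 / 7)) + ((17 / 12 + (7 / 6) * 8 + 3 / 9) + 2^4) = 127241 / 4375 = 29.08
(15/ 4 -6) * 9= -81/ 4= -20.25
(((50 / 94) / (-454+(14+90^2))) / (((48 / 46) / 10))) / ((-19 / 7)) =-4025 / 16416912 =-0.00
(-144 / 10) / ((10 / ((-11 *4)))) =1584 / 25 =63.36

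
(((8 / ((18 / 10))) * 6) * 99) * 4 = 10560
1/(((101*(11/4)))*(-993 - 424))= -4/1574287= -0.00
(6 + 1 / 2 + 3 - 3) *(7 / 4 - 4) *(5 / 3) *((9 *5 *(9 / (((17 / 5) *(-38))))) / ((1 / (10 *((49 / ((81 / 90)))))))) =53746875 / 1292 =41599.75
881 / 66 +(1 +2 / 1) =1079 / 66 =16.35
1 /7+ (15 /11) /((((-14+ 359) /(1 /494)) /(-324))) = 61357 /437437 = 0.14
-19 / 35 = -0.54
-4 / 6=-2 / 3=-0.67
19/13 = 1.46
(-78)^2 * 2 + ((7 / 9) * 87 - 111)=36374 / 3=12124.67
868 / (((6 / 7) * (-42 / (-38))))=8246 / 9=916.22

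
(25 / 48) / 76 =25 / 3648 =0.01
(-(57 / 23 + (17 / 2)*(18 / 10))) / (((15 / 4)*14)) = -1363 / 4025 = -0.34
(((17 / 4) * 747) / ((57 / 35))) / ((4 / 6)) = 444465 / 152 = 2924.11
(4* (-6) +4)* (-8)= 160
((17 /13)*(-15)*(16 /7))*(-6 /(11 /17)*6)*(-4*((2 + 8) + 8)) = -179781120 /1001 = -179601.52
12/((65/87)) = 1044/65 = 16.06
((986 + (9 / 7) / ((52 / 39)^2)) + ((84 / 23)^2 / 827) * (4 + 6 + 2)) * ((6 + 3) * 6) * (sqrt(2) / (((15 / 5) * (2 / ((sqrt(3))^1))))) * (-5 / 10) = -10878.49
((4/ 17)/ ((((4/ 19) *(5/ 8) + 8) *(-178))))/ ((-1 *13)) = 76/ 6077721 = 0.00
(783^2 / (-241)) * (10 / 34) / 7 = -3065445 / 28679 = -106.89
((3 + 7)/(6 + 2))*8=10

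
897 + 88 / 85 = 76333 / 85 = 898.04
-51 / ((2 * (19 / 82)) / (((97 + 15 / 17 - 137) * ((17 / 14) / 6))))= 3485 / 4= 871.25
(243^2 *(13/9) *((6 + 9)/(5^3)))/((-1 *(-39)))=6561/25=262.44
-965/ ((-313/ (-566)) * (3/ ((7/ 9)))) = -452.41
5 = 5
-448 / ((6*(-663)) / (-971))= -217504 / 1989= -109.35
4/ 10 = 2/ 5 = 0.40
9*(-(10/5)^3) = -72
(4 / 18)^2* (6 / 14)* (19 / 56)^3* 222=253783 / 1382976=0.18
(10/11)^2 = 100/121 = 0.83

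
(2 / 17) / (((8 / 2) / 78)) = 39 / 17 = 2.29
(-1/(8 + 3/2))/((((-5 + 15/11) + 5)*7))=-22/1995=-0.01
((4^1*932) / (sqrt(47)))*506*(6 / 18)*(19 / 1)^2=33110324.62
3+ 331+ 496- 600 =230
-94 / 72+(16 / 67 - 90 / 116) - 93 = -6634051 / 69948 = -94.84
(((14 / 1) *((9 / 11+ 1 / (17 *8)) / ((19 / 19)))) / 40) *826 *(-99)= -6426693 / 272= -23627.55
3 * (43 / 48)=43 / 16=2.69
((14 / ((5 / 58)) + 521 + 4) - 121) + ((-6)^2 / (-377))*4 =1066944 / 1885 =566.02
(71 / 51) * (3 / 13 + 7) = 6674 / 663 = 10.07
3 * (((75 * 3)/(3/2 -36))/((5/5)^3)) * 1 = -450/23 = -19.57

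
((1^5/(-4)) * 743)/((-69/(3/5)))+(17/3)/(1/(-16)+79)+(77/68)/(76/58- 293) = 19175351063/11392727310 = 1.68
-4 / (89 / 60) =-240 / 89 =-2.70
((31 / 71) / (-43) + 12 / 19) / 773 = 36047 / 44839411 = 0.00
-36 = -36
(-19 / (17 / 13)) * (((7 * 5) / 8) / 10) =-1729 / 272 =-6.36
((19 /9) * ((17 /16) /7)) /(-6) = -0.05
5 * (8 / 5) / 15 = 8 / 15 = 0.53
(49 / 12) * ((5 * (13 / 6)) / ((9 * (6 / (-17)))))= -54145 / 3888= -13.93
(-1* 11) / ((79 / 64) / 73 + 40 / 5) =-4672 / 3405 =-1.37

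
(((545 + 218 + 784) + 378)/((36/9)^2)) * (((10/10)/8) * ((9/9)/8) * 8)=1925/128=15.04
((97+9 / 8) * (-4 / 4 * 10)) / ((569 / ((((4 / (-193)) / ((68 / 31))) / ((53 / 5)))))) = 608375 / 395780468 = 0.00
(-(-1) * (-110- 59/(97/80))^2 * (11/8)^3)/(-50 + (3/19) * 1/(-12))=-499146063075/381478496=-1308.45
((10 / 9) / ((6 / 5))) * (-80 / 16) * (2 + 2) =-500 / 27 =-18.52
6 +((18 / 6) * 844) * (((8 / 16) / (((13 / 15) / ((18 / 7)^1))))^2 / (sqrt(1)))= 46195386 / 8281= 5578.48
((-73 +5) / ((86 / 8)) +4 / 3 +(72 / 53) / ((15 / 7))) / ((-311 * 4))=37247 / 10631535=0.00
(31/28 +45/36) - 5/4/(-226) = 14951/6328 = 2.36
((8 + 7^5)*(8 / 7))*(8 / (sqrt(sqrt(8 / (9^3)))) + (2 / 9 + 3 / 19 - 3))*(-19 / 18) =-1703920*2^(1 / 4)*sqrt(3) / 7 + 1434880 / 27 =-448238.93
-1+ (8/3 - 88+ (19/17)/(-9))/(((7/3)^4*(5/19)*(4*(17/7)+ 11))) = -258532/169099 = -1.53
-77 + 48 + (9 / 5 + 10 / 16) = -1063 / 40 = -26.58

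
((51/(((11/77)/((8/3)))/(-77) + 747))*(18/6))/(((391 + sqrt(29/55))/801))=1894047627780/4514008843331 -88074756*sqrt(1595)/4514008843331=0.42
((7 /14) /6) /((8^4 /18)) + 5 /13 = 40999 /106496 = 0.38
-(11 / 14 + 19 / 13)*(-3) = 1227 / 182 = 6.74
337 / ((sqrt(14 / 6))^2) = 1011 / 7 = 144.43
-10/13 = -0.77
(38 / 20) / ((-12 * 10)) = -19 / 1200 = -0.02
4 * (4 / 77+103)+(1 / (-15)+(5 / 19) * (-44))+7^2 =9865642 / 21945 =449.56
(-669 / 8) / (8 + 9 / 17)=-11373 / 1160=-9.80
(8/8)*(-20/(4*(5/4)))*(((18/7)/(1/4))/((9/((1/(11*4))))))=-8/77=-0.10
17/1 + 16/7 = 135/7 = 19.29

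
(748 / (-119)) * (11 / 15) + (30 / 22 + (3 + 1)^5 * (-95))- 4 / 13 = -1460712557 / 15015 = -97283.55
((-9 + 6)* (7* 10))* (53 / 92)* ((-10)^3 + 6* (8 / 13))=36038940 / 299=120531.57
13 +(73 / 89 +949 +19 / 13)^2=1211410403126 / 1338649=904949.99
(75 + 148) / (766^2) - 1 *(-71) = 41659899 / 586756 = 71.00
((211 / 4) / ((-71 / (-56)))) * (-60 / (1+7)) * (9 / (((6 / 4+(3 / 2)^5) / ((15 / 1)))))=-4632.38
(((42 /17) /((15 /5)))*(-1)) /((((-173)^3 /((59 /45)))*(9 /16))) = 13216 /35648581545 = 0.00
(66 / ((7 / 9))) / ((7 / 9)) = 5346 / 49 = 109.10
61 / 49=1.24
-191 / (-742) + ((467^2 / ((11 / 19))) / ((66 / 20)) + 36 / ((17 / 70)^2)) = 8933180778217 / 77840994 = 114761.91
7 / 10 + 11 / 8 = 83 / 40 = 2.08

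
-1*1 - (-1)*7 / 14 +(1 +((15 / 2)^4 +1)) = 3165.56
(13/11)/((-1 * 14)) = -13/154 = -0.08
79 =79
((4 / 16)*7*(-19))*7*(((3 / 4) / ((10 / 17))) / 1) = -47481 / 160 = -296.76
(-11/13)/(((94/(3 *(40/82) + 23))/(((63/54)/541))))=-77231/162631092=-0.00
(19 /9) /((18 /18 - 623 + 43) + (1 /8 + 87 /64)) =-0.00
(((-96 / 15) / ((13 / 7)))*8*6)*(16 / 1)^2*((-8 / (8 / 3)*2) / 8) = 2064384 / 65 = 31759.75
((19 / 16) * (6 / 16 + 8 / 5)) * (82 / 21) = 61541 / 6720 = 9.16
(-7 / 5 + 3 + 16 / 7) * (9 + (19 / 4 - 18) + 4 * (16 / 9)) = 3502 / 315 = 11.12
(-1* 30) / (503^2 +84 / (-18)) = -90 / 759013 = -0.00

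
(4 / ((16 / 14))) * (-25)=-175 / 2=-87.50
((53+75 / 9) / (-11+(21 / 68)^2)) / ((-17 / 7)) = 350336 / 151269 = 2.32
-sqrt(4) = -2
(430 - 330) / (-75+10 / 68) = -680 / 509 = -1.34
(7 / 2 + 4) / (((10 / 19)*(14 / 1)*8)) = 57 / 448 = 0.13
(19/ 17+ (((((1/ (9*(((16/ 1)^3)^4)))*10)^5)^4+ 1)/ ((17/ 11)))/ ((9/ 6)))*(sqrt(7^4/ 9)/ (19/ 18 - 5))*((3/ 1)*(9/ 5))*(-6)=218695218879252078034122283436821637618859367072057709529201995655079683797960131853738601957494893613869858387438806511367321487068065062099395446457386567279339274731697150659028765593199996473769534453143419280136816659742970736880577920730087936608631951557827541647564154950340157926912812465702631723/ 1052321349586101057671581322130385952388779082413920125441103715008408434130882532456691624977660478645981511275831680728256157032233809372135515051275811537461858296581570704787449729354205518973946136692851031694704919248821426496067854792048247890640672352864039034991954797724535125935341145339985920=207.82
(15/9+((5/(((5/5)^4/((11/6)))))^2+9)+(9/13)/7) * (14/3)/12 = 310543/8424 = 36.86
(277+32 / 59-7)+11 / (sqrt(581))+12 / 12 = 11*sqrt(581) / 581+16021 / 59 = 272.00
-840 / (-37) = 840 / 37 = 22.70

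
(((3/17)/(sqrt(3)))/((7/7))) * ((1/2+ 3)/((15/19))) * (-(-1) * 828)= 18354 * sqrt(3)/85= 374.00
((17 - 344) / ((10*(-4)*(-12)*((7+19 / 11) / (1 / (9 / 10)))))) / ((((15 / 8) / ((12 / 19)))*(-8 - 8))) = 1199 / 656640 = 0.00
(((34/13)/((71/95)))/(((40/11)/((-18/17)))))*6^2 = -33858/923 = -36.68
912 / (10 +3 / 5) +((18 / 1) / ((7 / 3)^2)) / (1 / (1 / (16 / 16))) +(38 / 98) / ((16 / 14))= 1863257 / 20776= 89.68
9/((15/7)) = 21/5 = 4.20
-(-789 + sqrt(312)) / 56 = 789 / 56- sqrt(78) / 28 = 13.77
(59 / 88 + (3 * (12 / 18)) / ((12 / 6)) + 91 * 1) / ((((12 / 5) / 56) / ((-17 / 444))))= -4852225 / 58608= -82.79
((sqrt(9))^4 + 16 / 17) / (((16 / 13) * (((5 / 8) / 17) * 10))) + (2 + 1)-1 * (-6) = 19009 / 100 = 190.09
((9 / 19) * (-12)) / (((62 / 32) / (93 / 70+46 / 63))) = -124512 / 20615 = -6.04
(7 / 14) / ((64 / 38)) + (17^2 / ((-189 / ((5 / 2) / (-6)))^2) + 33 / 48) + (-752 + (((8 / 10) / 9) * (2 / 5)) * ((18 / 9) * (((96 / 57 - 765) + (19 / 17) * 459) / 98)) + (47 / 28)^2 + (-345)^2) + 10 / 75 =1155950141702317 / 9773265600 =118276.76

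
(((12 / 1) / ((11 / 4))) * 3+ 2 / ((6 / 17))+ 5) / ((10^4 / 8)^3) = 98 / 8056640625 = 0.00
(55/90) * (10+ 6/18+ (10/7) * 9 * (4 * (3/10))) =5951/378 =15.74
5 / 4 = 1.25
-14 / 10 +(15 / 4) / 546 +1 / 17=-82567 / 61880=-1.33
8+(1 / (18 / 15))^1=53 / 6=8.83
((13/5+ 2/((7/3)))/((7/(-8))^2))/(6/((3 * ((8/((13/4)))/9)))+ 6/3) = 123904/255535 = 0.48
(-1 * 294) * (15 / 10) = -441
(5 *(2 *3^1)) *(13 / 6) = 65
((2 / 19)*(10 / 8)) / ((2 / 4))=5 / 19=0.26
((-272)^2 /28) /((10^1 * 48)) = 578 /105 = 5.50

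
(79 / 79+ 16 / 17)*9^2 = 2673 / 17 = 157.24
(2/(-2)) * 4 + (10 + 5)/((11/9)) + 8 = 179/11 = 16.27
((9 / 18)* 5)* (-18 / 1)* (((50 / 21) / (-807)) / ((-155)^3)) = -2 / 56096453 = -0.00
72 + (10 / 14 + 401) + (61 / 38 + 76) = 146651 / 266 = 551.32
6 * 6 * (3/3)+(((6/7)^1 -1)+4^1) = 39.86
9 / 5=1.80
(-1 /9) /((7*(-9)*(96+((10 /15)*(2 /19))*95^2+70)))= 1 /453222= 0.00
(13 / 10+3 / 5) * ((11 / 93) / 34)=209 / 31620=0.01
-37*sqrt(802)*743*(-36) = 989676*sqrt(802) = 28027232.92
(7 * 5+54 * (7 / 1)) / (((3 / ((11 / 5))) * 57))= 4543 / 855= 5.31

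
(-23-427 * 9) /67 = -3866 /67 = -57.70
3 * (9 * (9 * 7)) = 1701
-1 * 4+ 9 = 5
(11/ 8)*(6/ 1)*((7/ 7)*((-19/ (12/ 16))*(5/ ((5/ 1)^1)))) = -209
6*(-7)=-42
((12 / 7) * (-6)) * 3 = -30.86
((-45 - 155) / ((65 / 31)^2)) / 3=-7688 / 507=-15.16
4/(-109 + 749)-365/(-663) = 59063/106080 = 0.56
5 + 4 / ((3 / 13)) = 67 / 3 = 22.33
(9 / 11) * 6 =54 / 11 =4.91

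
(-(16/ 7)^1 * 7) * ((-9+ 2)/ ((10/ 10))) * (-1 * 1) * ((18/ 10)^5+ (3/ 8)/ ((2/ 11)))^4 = -8440969311317799500600727/ 390625000000000000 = -21608881.44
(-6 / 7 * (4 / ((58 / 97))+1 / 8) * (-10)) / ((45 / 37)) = 19499 / 406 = 48.03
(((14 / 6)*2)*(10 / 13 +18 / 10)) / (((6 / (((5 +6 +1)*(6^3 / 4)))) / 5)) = 84168 / 13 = 6474.46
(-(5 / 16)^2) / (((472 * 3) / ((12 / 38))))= -25 / 1147904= -0.00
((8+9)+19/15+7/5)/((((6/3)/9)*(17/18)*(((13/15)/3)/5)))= 358425/221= 1621.83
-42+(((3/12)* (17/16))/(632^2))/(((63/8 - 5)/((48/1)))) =-192921741/4593376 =-42.00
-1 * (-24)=24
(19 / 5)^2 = 361 / 25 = 14.44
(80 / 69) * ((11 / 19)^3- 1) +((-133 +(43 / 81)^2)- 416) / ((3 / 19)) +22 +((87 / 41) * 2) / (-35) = -15391757763473824 / 4455863029485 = -3454.27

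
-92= -92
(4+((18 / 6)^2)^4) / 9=6565 / 9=729.44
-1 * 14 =-14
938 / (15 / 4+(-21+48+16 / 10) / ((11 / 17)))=2680 / 137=19.56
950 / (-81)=-950 / 81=-11.73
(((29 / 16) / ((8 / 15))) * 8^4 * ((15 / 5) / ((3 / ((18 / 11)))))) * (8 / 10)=200448 / 11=18222.55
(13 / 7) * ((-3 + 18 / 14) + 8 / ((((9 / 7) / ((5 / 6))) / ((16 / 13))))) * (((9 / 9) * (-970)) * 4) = -33632.53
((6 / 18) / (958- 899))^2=0.00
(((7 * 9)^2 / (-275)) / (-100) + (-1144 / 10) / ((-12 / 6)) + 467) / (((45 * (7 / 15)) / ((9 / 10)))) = 22.47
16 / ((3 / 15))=80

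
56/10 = 28/5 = 5.60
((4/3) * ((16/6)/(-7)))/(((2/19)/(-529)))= 160816/63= 2552.63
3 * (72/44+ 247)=8205/11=745.91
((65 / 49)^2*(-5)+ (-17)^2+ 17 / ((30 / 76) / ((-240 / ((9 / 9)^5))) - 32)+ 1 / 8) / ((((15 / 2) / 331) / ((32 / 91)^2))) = 8860668587019008 / 5802859863255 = 1526.95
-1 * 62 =-62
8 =8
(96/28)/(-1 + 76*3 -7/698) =5584/369691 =0.02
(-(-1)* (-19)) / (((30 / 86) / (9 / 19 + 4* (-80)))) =261053 / 15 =17403.53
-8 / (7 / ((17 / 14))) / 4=-17 / 49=-0.35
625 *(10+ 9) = 11875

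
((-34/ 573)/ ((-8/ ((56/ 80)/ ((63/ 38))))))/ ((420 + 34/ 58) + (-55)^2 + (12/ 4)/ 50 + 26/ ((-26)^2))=608855/ 669906222984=0.00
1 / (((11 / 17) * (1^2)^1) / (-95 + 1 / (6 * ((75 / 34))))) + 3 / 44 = -1451669 / 9900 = -146.63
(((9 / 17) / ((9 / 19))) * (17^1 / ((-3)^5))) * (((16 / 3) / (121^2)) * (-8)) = 0.00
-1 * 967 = -967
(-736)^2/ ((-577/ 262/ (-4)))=983877.66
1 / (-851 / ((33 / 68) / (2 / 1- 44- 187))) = 33 / 13251772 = 0.00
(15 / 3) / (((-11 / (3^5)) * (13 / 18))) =-152.94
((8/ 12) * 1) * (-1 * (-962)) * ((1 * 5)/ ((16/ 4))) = 2405/ 3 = 801.67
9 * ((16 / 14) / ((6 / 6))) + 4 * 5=212 / 7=30.29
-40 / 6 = -20 / 3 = -6.67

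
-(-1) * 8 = 8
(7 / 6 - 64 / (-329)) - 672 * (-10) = 13267967 / 1974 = 6721.36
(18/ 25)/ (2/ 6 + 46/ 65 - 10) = -702/ 8735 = -0.08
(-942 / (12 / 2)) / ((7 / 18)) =-2826 / 7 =-403.71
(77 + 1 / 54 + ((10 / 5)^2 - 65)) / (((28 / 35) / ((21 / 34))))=30275 / 2448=12.37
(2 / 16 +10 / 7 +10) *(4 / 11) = 647 / 154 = 4.20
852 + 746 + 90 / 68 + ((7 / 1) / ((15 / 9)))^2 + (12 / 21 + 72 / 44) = 105974763 / 65450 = 1619.17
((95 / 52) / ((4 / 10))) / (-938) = -475 / 97552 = -0.00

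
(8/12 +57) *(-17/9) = -2941/27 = -108.93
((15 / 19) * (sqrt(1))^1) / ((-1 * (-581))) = 15 / 11039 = 0.00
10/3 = 3.33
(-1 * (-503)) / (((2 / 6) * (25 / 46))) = 69414 / 25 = 2776.56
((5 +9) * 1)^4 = 38416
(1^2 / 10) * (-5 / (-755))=1 / 1510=0.00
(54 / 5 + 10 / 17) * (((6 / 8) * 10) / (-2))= -42.71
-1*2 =-2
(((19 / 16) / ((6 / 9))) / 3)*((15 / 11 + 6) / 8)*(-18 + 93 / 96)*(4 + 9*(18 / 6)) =-26001405 / 90112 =-288.55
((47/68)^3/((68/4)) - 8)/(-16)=42658929/85525504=0.50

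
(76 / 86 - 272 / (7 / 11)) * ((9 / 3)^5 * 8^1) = -249590160 / 301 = -829203.19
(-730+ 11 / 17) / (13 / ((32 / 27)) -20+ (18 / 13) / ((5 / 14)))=141.50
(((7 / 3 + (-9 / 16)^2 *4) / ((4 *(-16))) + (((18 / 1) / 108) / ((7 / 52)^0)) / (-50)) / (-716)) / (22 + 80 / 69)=0.00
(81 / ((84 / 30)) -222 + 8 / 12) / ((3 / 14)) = -8081 / 9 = -897.89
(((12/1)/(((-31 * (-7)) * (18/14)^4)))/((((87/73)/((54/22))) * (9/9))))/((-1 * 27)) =-100156/64881729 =-0.00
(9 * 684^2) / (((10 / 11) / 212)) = 4909680864 / 5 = 981936172.80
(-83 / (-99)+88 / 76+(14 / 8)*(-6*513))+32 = -5352.50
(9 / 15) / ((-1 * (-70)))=3 / 350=0.01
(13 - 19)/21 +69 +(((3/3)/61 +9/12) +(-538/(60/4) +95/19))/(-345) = 608129869/8838900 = 68.80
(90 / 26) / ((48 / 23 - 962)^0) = 45 / 13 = 3.46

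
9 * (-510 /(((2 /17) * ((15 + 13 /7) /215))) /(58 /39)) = -2289985425 /6844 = -334597.52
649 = 649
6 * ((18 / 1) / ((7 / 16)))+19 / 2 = 3589 / 14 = 256.36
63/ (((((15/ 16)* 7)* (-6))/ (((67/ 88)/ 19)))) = -67/ 1045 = -0.06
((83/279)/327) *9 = 83/10137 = 0.01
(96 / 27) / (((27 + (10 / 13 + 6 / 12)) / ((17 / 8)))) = 1768 / 6615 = 0.27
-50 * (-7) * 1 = 350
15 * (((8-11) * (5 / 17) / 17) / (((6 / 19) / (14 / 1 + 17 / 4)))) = -104025 / 2312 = -44.99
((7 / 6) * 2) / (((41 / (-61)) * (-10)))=427 / 1230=0.35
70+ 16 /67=4706 /67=70.24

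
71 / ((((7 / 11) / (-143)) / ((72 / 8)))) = -1005147 / 7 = -143592.43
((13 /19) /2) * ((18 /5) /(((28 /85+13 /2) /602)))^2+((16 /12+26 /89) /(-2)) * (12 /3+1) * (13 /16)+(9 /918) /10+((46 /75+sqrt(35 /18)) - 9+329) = sqrt(70) /6+3598057100411 /103489200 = 34768.86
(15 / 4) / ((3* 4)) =5 / 16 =0.31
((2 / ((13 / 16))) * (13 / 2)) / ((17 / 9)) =144 / 17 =8.47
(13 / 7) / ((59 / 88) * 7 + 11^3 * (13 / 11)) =1144 / 971859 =0.00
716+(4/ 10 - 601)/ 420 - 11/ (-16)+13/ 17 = 4868951/ 6800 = 716.02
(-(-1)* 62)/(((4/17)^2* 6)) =186.65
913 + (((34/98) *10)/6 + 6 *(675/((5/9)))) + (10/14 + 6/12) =2412209/294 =8204.79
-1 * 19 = -19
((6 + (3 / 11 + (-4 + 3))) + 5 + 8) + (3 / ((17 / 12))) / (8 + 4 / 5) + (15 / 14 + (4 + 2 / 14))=62119 / 2618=23.73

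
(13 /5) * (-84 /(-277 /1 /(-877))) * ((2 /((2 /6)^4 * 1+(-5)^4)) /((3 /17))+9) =-12859780752 /2062265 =-6235.76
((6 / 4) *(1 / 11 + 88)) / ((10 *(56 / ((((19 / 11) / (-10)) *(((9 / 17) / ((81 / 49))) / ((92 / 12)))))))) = -7581 / 4452800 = -0.00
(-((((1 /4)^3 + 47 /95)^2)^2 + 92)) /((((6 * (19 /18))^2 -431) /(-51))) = -57747737915598050379 /4807398816481280000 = -12.01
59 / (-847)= -59 / 847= -0.07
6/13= 0.46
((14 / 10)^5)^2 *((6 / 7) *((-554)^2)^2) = 22807236679460513952 / 9765625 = 2335461035976.76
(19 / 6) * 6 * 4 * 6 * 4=1824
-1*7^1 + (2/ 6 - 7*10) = -230/ 3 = -76.67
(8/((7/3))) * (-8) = -192/7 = -27.43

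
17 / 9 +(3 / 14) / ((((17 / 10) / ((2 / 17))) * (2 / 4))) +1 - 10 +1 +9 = 53138 / 18207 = 2.92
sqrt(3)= 1.73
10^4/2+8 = 5008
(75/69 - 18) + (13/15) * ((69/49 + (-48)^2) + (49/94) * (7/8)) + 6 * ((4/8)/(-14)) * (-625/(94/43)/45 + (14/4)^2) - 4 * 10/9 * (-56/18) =684441553601/343239120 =1994.07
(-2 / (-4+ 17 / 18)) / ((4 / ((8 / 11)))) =72 / 605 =0.12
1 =1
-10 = -10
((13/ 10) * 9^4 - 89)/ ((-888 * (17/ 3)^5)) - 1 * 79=-332026197523/ 4202776720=-79.00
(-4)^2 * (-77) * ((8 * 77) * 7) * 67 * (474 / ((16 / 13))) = -137077436496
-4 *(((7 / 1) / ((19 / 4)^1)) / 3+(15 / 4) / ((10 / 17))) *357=-372589 / 38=-9804.97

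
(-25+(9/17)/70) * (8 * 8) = -1599.52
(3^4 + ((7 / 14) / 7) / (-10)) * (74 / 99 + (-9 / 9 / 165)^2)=230759989 / 3811500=60.54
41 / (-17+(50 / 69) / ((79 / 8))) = -223491 / 92267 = -2.42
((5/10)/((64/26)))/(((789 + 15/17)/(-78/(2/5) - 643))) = -92599/429696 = -0.22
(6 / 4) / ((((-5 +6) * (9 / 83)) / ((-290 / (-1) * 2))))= 24070 / 3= 8023.33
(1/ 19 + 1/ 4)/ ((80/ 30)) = 69/ 608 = 0.11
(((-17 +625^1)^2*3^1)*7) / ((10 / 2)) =7762944 / 5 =1552588.80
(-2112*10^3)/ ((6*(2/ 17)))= -2992000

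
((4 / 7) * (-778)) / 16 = -389 / 14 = -27.79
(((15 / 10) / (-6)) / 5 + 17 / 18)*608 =24472 / 45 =543.82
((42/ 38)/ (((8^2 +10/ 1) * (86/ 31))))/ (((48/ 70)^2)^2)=325635625/ 13372342272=0.02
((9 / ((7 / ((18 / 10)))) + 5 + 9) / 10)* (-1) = -571 / 350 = -1.63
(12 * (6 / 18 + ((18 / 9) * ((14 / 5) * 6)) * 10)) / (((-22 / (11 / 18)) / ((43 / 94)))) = -43387 / 846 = -51.28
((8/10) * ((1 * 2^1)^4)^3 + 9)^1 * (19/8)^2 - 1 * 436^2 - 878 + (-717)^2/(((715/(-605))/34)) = -62243522063/4160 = -14962385.11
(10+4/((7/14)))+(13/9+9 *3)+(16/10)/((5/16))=11602/225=51.56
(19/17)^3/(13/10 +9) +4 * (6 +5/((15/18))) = 24358462/506039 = 48.14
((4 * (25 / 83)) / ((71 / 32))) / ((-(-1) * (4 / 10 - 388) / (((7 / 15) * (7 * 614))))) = -48137600 / 17130951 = -2.81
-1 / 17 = -0.06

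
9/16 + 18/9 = 41/16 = 2.56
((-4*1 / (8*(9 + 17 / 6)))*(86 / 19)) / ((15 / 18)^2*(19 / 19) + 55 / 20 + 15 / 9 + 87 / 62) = -143964 / 4903615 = -0.03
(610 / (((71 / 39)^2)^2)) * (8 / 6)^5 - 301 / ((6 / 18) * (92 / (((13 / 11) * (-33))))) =4326081069011 / 7013623956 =616.81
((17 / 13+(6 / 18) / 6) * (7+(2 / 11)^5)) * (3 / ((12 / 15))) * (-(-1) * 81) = 4413727935 / 1522664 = 2898.69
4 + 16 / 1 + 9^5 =59069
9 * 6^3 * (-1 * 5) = -9720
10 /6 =5 /3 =1.67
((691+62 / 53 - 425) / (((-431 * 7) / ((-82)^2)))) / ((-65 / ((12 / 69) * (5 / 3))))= 126949120 / 47810399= 2.66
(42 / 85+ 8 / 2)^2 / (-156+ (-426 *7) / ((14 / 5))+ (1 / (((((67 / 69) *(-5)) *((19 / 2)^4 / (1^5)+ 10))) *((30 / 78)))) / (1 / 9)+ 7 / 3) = -73598119197 / 4440818101978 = -0.02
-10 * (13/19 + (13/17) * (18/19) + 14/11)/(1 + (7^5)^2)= -9527/100363456325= -0.00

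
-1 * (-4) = 4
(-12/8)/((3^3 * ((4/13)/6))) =-13/12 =-1.08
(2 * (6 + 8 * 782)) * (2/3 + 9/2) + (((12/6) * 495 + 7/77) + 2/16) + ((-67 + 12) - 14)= 65628.55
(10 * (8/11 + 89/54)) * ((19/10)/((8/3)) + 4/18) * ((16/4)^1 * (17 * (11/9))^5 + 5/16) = 13897289142697462279/40406522112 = 343936780.90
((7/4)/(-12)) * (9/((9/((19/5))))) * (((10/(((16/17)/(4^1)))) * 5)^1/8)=-14.72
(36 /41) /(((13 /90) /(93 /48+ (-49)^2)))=15571035 /1066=14606.97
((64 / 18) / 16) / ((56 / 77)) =11 / 36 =0.31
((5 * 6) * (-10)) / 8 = -75 / 2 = -37.50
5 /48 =0.10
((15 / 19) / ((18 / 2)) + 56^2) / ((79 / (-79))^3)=-178757 / 57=-3136.09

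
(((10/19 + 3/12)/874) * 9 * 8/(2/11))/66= 177/33212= 0.01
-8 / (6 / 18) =-24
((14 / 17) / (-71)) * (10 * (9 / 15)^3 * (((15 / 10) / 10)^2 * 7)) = -11907 / 3017500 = -0.00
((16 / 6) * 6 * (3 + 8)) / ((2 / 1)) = 88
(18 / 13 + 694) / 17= 9040 / 221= 40.90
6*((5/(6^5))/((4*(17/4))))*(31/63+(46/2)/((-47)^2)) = 43705/383265918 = 0.00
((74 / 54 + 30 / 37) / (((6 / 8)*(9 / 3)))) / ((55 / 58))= 505528 / 494505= 1.02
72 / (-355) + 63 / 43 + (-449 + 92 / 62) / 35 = -38172896 / 3312505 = -11.52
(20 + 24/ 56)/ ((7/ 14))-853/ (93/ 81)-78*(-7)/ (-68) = -5239175/ 7378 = -710.11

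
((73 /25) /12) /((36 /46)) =1679 /5400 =0.31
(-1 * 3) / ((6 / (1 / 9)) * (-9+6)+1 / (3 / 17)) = 9 / 469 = 0.02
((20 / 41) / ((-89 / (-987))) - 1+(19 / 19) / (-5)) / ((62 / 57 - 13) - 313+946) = 2188971 / 322954745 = 0.01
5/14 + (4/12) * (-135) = -625/14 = -44.64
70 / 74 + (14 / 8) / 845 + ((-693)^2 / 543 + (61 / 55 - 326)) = 139559794281 / 248994460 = 560.49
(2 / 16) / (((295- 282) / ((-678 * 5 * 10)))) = -8475 / 26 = -325.96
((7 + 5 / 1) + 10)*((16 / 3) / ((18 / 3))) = 176 / 9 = 19.56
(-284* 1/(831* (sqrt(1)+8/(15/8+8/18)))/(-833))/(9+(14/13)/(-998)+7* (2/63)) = 461498154/46148199307777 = 0.00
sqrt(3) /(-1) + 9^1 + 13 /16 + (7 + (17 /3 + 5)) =1319 /48 -sqrt(3) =25.75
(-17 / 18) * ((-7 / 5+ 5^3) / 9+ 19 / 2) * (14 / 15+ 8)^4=-955082530916 / 6834375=-139746.87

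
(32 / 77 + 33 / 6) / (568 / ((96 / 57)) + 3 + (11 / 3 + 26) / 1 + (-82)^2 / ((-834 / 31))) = 0.05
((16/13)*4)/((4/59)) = 944/13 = 72.62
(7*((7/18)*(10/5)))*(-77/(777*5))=-539/4995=-0.11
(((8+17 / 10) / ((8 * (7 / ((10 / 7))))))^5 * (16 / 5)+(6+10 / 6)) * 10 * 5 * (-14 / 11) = -488.07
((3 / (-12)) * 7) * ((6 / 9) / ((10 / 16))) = -1.87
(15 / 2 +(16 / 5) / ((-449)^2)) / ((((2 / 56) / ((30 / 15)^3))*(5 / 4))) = 6773807936 / 5040025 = 1344.00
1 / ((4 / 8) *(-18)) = -0.11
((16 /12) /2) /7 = 2 /21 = 0.10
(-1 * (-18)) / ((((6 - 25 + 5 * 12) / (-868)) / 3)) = -46872 / 41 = -1143.22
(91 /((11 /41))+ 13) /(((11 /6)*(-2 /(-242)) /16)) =371904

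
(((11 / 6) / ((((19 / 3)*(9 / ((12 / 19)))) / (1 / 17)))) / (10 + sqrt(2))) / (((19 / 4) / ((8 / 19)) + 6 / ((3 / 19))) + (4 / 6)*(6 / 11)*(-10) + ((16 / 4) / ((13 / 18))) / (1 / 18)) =503360 / 599979269757-50336*sqrt(2) / 599979269757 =0.00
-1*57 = -57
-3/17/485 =-3/8245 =-0.00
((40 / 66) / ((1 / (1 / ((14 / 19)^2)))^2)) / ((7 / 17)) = 11077285 / 2218524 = 4.99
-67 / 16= -4.19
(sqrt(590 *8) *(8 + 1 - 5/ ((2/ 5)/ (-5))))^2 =24129820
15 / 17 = 0.88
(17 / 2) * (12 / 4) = 51 / 2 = 25.50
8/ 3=2.67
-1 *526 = -526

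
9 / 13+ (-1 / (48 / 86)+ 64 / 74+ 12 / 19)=87095 / 219336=0.40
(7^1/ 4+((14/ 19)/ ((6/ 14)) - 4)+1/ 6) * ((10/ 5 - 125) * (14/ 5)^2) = 166747/ 475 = 351.05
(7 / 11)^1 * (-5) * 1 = -35 / 11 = -3.18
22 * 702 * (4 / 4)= 15444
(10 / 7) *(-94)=-940 / 7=-134.29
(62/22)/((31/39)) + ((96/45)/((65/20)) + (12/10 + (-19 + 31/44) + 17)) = 3203/780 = 4.11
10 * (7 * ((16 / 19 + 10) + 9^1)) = 26390 / 19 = 1388.95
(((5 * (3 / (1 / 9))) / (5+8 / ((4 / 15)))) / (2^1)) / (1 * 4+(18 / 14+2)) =9 / 34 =0.26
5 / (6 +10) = 5 / 16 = 0.31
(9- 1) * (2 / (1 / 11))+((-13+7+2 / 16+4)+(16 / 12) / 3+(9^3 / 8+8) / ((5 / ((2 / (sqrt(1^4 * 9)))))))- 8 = 64723 / 360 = 179.79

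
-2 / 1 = -2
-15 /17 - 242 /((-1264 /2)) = -2683 /5372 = -0.50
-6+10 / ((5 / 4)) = 2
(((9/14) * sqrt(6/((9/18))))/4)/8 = 9 * sqrt(3)/224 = 0.07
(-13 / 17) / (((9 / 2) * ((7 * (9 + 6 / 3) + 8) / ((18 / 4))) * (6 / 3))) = -13 / 2890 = -0.00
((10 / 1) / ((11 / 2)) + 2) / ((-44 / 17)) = -357 / 242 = -1.48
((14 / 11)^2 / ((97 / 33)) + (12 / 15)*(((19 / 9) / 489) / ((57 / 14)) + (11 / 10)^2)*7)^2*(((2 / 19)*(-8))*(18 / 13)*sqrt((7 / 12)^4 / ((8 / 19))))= -32.88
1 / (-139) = -1 / 139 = -0.01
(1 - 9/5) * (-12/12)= 4/5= 0.80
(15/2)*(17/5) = 51/2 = 25.50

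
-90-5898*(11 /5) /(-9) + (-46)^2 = 52016 /15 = 3467.73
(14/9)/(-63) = -2/81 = -0.02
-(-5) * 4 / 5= 4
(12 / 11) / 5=12 / 55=0.22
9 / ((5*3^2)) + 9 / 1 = 46 / 5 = 9.20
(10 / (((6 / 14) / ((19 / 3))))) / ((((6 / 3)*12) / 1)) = 665 / 108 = 6.16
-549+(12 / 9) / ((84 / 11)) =-34576 / 63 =-548.83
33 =33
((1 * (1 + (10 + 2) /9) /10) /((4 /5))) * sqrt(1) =7 /24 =0.29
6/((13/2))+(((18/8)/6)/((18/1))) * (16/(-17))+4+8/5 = 21559/3315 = 6.50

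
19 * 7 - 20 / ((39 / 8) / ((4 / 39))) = 201653 / 1521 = 132.58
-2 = -2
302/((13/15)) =4530/13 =348.46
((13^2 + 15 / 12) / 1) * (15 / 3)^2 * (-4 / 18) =-5675 / 6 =-945.83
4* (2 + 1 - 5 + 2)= 0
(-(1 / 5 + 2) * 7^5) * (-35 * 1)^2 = -45294865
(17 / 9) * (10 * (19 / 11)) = 3230 / 99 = 32.63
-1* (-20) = 20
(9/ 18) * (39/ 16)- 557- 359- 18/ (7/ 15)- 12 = -216239/ 224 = -965.35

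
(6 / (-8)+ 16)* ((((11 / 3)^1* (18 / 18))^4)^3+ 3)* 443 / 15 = 21202448276880503 / 7971615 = 2659743135.72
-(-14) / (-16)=-7 / 8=-0.88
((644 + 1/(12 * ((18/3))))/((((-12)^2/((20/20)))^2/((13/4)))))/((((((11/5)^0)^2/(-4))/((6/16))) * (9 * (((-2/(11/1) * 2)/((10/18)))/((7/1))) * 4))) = 232076845/5159780352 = 0.04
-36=-36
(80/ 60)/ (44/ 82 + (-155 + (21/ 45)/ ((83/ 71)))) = -0.01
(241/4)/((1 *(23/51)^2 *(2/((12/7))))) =1880523/7406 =253.92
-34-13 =-47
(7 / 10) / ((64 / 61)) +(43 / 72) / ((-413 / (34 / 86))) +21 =21.67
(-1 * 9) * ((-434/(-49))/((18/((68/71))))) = -2108/497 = -4.24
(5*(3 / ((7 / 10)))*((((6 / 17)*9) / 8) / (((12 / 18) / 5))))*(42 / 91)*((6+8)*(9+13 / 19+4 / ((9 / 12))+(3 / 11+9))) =462611250 / 46189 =10015.62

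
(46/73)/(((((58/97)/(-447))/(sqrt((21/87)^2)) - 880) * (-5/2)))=13961598/48744494765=0.00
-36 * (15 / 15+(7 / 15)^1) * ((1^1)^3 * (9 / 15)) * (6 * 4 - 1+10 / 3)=-20856 / 25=-834.24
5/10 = 1/2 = 0.50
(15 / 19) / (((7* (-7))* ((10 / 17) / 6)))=-153 / 931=-0.16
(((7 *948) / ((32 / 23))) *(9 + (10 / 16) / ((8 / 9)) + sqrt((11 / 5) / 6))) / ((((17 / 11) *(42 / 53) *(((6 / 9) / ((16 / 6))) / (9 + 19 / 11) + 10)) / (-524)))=-1694794846833 / 857888-8187414719 *sqrt(330) / 1206405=-2098828.36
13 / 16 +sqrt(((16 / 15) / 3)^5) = 0.89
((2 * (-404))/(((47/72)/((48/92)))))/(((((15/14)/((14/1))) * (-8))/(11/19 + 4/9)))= 22171520/20539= 1079.48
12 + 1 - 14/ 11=129/ 11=11.73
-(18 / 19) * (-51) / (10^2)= 459 / 950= 0.48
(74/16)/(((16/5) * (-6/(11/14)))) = -2035/10752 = -0.19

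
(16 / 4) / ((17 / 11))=44 / 17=2.59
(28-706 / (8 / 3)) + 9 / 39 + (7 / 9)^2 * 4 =-986027 / 4212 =-234.10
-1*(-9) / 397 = 9 / 397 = 0.02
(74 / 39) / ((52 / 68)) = 1258 / 507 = 2.48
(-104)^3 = -1124864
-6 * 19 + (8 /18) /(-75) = -76954 /675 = -114.01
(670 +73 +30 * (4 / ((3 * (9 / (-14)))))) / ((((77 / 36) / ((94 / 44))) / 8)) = 418864 / 77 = 5439.79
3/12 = 1/4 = 0.25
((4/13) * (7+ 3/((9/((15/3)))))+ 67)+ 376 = 1337/3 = 445.67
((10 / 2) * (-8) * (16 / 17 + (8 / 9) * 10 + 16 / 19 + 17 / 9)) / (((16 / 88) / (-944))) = 7583435200 / 2907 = 2608680.84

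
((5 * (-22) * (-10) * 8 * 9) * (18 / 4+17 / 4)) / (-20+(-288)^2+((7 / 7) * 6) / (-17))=8.36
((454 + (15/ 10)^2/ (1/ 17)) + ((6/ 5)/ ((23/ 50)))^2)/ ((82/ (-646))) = -341088323/ 86756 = -3931.58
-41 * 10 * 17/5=-1394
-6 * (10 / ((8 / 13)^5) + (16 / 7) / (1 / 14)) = -7142259 / 8192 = -871.86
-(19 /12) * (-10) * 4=190 /3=63.33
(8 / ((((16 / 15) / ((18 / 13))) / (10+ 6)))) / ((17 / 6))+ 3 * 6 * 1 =16938 / 221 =76.64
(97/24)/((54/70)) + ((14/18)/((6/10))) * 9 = 16.91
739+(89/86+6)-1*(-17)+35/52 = 763.71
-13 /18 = -0.72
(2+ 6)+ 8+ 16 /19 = 320 /19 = 16.84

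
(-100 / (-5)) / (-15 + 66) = 20 / 51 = 0.39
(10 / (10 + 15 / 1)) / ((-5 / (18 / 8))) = -9 / 50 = -0.18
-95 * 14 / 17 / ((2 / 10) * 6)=-3325 / 51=-65.20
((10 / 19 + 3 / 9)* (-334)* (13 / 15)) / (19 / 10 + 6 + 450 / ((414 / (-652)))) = 9786868 / 27562293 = 0.36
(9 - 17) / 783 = -8 / 783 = -0.01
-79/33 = -2.39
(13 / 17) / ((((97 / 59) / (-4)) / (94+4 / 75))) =-21641672 / 123675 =-174.99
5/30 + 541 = 3247/6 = 541.17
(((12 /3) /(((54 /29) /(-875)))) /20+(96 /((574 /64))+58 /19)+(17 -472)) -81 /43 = -6800798869 /12661866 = -537.11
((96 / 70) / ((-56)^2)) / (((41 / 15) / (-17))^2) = 39015 / 2306332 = 0.02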